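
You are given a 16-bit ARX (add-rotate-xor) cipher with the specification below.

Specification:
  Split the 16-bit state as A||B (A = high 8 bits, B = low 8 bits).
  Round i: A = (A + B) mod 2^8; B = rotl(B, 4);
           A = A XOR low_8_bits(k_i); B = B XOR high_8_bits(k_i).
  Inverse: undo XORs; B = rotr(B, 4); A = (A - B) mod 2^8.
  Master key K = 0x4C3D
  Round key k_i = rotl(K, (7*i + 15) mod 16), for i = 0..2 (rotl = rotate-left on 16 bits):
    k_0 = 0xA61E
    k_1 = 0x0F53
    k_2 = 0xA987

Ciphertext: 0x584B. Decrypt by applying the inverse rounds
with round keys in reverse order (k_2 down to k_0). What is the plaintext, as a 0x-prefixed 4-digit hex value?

s_0 = ciphertext = 0x584B
s_1 = InvRound(s_0, k_2) = 0xB12E
s_2 = InvRound(s_1, k_1) = 0xD012
s_3 = InvRound(s_2, k_0) = 0x834B

0x834B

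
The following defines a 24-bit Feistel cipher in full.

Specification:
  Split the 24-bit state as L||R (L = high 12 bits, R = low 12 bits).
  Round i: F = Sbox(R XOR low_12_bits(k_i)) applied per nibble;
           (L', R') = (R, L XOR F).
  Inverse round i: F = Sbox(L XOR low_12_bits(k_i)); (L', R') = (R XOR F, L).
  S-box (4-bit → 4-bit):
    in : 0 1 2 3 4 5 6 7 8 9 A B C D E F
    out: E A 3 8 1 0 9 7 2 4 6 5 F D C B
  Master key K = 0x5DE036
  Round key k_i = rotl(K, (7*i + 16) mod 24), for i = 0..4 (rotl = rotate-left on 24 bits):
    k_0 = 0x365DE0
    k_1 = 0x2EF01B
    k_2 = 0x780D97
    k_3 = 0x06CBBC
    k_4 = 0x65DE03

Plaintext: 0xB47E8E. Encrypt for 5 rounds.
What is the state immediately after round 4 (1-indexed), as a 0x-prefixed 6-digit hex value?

0x61CB1E

s_0 = plaintext = 0xB47E8E
s_1 = Round(s_0, k_0) = 0xE8E3DB
s_2 = Round(s_1, k_1) = 0x3DB670
s_3 = Round(s_2, k_2) = 0x67061C
s_4 = Round(s_3, k_3) = 0x61CB1E
s_5 = Round(s_4, k_4) = 0xB1E6B1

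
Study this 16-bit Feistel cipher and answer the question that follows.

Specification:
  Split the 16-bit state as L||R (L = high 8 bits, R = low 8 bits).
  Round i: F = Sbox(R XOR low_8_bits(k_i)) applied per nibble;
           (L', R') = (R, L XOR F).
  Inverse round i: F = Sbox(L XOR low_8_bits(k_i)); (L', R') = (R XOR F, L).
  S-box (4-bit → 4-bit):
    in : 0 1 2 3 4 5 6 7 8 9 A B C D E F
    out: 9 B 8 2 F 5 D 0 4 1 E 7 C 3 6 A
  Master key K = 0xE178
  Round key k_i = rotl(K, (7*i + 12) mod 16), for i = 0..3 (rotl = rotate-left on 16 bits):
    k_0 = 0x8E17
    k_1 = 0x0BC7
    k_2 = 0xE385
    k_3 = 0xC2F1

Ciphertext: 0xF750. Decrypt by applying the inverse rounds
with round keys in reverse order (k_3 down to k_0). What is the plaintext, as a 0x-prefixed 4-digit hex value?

s_0 = ciphertext = 0xF750
s_1 = InvRound(s_0, k_3) = 0xCDF7
s_2 = InvRound(s_1, k_2) = 0x03CD
s_3 = InvRound(s_2, k_1) = 0x0203
s_4 = InvRound(s_3, k_0) = 0xB602

0xB602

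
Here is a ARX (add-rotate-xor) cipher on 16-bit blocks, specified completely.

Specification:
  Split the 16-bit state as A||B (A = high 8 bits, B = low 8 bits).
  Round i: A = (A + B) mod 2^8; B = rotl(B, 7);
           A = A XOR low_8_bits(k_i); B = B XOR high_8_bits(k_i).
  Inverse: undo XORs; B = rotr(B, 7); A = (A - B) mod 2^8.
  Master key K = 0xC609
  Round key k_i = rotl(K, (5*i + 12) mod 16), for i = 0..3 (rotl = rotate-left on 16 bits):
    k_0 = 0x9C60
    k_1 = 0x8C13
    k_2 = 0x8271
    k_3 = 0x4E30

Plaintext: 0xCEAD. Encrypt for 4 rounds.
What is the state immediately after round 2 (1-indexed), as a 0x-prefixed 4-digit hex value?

s_0 = plaintext = 0xCEAD
s_1 = Round(s_0, k_0) = 0x1B4A
s_2 = Round(s_1, k_1) = 0x76A9
s_3 = Round(s_2, k_2) = 0x6E56
s_4 = Round(s_3, k_3) = 0xF465

0x76A9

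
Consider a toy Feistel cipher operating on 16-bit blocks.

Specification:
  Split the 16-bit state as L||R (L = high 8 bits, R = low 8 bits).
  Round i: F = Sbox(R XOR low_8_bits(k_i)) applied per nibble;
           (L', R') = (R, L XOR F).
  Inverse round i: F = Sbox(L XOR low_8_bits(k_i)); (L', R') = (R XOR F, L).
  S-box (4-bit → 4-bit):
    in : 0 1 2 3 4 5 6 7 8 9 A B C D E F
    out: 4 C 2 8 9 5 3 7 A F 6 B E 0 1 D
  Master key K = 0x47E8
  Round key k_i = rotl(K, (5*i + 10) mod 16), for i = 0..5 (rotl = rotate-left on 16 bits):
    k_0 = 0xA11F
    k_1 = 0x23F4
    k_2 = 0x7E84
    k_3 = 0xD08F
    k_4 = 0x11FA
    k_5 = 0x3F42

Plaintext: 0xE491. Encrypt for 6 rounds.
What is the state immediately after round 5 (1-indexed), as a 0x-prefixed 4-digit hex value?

s_0 = plaintext = 0xE491
s_1 = Round(s_0, k_0) = 0x9145
s_2 = Round(s_1, k_1) = 0x452D
s_3 = Round(s_2, k_2) = 0x2D2A
s_4 = Round(s_3, k_3) = 0x2A48
s_5 = Round(s_4, k_4) = 0x4898
s_6 = Round(s_5, k_5) = 0x984E

0x4898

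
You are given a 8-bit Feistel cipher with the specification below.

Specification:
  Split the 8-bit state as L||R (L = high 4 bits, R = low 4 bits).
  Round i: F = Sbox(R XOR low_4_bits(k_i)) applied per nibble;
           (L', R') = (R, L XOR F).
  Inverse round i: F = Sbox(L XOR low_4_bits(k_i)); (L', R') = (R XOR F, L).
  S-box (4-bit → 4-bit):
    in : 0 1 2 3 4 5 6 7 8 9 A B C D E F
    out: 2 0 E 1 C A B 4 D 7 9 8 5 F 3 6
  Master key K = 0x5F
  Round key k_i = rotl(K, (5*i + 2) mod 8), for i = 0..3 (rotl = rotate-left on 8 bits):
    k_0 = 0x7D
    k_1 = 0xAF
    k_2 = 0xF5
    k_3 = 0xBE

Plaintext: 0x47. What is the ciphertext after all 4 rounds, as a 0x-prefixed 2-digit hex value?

s_0 = plaintext = 0x47
s_1 = Round(s_0, k_0) = 0x7D
s_2 = Round(s_1, k_1) = 0xD9
s_3 = Round(s_2, k_2) = 0x98
s_4 = Round(s_3, k_3) = 0x82

0x82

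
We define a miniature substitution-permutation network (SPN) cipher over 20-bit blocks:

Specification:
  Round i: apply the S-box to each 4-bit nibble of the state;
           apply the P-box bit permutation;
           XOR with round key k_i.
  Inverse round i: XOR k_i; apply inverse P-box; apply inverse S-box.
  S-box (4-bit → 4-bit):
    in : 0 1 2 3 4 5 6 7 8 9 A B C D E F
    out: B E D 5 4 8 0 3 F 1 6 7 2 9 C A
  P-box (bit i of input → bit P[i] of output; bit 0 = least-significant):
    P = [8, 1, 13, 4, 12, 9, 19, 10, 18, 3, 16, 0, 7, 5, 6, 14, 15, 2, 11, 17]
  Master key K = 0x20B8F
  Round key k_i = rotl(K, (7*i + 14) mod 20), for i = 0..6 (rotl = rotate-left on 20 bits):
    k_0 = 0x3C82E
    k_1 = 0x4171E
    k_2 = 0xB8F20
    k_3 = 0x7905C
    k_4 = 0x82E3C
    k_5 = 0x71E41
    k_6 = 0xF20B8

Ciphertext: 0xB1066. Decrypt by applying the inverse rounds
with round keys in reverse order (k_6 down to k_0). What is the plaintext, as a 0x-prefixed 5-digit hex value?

s_0 = ciphertext = 0xB1066
s_1 = InvRound(s_0, k_6) = 0xC3791
s_2 = InvRound(s_1, k_5) = 0xE3442
s_3 = InvRound(s_2, k_4) = 0x1A77F
s_4 = InvRound(s_3, k_3) = 0x5CD0B
s_5 = InvRound(s_4, k_2) = 0x5F0AC
s_6 = InvRound(s_5, k_1) = 0x904F8
s_7 = InvRound(s_6, k_0) = 0x826EF

0x826EF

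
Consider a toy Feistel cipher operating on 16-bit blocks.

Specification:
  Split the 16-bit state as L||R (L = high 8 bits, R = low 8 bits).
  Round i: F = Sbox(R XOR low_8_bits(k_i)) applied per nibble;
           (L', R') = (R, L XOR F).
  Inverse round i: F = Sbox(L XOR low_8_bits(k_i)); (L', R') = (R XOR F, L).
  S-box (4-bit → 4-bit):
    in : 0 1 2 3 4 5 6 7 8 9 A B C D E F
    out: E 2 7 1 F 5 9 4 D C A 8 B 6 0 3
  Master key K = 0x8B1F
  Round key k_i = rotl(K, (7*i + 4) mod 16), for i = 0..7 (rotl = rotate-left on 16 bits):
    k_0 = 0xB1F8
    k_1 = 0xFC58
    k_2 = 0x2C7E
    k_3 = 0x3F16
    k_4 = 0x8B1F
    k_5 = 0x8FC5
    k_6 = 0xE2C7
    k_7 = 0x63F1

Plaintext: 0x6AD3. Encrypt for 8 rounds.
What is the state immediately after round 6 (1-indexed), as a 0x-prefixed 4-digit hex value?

0xDB57

s_0 = plaintext = 0x6AD3
s_1 = Round(s_0, k_0) = 0xD312
s_2 = Round(s_1, k_1) = 0x1229
s_3 = Round(s_2, k_2) = 0x2946
s_4 = Round(s_3, k_3) = 0x4677
s_5 = Round(s_4, k_4) = 0x77DB
s_6 = Round(s_5, k_5) = 0xDB57
s_7 = Round(s_6, k_6) = 0x5715
s_8 = Round(s_7, k_7) = 0x1558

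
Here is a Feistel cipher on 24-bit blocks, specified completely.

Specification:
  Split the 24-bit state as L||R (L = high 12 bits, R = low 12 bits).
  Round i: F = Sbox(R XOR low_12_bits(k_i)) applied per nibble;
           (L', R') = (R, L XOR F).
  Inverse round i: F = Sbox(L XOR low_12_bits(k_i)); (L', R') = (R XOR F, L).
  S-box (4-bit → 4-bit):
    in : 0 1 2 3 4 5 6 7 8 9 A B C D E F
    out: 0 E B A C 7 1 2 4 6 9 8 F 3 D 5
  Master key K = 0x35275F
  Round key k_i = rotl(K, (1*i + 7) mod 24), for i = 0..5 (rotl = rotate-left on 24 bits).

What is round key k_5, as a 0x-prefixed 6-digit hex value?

0x75F352

K = 0x35275F
k_0 = rotl(K, (1*0+7) mod 24) = rotl(K, 7) = 0x93AF9A
k_1 = rotl(K, (1*1+7) mod 24) = rotl(K, 8) = 0x275F35
k_2 = rotl(K, (1*2+7) mod 24) = rotl(K, 9) = 0x4EBE6A
k_3 = rotl(K, (1*3+7) mod 24) = rotl(K, 10) = 0x9D7CD4
k_4 = rotl(K, (1*4+7) mod 24) = rotl(K, 11) = 0x3AF9A9
k_5 = rotl(K, (1*5+7) mod 24) = rotl(K, 12) = 0x75F352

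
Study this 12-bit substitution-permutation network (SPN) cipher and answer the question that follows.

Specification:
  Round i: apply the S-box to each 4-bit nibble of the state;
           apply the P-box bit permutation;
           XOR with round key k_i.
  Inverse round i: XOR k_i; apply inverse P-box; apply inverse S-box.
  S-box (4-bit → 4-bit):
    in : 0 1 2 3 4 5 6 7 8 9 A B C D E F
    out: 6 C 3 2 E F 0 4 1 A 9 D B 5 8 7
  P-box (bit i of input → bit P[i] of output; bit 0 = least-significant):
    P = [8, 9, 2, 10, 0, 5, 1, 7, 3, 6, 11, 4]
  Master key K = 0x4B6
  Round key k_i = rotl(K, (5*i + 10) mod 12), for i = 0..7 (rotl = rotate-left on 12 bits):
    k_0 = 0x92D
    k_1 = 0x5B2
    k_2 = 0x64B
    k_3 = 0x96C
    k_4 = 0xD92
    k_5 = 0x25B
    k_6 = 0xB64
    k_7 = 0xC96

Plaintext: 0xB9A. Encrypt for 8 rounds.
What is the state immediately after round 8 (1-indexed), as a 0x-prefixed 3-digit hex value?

s_0 = plaintext = 0xB9A
s_1 = Round(s_0, k_0) = 0x495
s_2 = Round(s_1, k_1) = 0xA46
s_3 = Round(s_2, k_2) = 0x6F1
s_4 = Round(s_3, k_3) = 0xD4B
s_5 = Round(s_4, k_4) = 0x03C
s_6 = Round(s_5, k_5) = 0xD3B
s_7 = Round(s_6, k_6) = 0x648
s_8 = Round(s_7, k_7) = 0xD34

0xD34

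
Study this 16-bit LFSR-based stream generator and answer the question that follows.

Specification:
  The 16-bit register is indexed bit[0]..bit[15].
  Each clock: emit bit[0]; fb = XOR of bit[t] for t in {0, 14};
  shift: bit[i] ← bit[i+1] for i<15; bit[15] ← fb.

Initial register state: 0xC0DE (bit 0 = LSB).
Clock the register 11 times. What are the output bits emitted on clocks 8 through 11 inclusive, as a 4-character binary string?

reg_0 = 0xC0DE
clock 1: out=0, reg = 0xE06F
clock 2: out=1, reg = 0x7037
clock 3: out=1, reg = 0x381B
clock 4: out=1, reg = 0x9C0D
clock 5: out=1, reg = 0xCE06
clock 6: out=0, reg = 0xE703
clock 7: out=1, reg = 0x7381
clock 8: out=1, reg = 0x39C0
clock 9: out=0, reg = 0x1CE0
clock 10: out=0, reg = 0x0E70
clock 11: out=0, reg = 0x0738

1000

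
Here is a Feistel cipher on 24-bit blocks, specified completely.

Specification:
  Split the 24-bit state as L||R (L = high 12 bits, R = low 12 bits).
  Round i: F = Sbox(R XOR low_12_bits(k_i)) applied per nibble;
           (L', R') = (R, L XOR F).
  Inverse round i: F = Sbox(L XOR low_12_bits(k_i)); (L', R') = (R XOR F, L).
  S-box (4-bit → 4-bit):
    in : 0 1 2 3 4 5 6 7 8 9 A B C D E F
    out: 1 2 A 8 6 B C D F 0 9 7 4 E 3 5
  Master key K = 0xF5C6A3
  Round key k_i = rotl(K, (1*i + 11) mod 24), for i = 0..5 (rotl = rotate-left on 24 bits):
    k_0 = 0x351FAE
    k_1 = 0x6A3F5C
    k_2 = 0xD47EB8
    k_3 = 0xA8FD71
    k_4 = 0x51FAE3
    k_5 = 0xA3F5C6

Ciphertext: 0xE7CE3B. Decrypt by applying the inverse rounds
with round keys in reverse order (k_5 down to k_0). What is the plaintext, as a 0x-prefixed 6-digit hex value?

0x45D17A

s_0 = ciphertext = 0xE7CE3B
s_1 = InvRound(s_0, k_5) = 0x942E7C
s_2 = InvRound(s_1, k_4) = 0x6EE942
s_3 = InvRound(s_2, k_3) = 0xE476EE
s_4 = InvRound(s_3, k_2) = 0x7BBE47
s_5 = InvRound(s_4, k_1) = 0x17A7BB
s_6 = InvRound(s_5, k_0) = 0x45D17A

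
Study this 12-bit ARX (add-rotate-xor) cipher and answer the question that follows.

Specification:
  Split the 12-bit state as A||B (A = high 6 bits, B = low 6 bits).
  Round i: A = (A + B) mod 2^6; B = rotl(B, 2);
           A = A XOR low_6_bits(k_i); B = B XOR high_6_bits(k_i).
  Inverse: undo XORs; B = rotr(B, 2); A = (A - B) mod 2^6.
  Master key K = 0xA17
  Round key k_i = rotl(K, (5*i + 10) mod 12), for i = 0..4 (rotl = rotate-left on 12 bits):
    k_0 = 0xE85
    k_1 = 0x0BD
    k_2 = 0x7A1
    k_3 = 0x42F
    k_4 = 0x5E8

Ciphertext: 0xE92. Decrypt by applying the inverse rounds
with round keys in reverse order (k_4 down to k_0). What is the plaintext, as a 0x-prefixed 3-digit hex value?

s_0 = ciphertext = 0xE92
s_1 = InvRound(s_0, k_4) = 0x051
s_2 = InvRound(s_1, k_3) = 0x790
s_3 = InvRound(s_2, k_2) = 0x723
s_4 = InvRound(s_3, k_1) = 0x258
s_5 = InvRound(s_4, k_0) = 0x928

0x928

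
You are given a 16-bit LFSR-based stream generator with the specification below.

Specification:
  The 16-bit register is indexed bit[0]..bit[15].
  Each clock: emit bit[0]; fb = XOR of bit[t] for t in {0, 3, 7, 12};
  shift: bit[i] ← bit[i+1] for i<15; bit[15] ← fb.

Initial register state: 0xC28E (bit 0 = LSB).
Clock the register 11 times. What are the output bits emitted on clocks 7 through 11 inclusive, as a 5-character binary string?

reg_0 = 0xC28E
clock 1: out=0, reg = 0x6147
clock 2: out=1, reg = 0xB0A3
clock 3: out=1, reg = 0xD851
clock 4: out=1, reg = 0x6C28
clock 5: out=0, reg = 0xB614
clock 6: out=0, reg = 0xDB0A
clock 7: out=0, reg = 0x6D85
clock 8: out=1, reg = 0x36C2
clock 9: out=0, reg = 0x1B61
clock 10: out=1, reg = 0x0DB0
clock 11: out=0, reg = 0x86D8

01010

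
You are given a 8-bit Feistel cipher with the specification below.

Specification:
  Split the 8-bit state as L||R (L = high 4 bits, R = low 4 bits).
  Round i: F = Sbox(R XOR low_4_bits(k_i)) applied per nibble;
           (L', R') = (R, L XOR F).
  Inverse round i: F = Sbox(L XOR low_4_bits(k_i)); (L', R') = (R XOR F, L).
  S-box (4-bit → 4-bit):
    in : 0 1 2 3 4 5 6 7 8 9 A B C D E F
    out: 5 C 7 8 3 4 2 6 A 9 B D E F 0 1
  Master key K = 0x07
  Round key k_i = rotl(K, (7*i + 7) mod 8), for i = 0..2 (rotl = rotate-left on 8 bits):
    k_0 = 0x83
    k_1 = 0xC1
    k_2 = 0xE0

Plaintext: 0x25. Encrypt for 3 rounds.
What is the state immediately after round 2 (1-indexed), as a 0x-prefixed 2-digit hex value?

0x09

s_0 = plaintext = 0x25
s_1 = Round(s_0, k_0) = 0x50
s_2 = Round(s_1, k_1) = 0x09
s_3 = Round(s_2, k_2) = 0x99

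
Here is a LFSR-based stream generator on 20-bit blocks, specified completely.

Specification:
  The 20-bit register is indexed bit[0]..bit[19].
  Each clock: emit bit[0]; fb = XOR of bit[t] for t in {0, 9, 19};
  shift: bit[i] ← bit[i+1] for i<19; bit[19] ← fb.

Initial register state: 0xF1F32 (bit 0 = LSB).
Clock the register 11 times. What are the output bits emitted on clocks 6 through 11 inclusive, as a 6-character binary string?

100111

reg_0 = 0xF1F32
clock 1: out=0, reg = 0x78F99
clock 2: out=1, reg = 0x3C7CC
clock 3: out=0, reg = 0x9E3E6
clock 4: out=0, reg = 0x4F1F3
clock 5: out=1, reg = 0xA78F9
clock 6: out=1, reg = 0x53C7C
clock 7: out=0, reg = 0x29E3E
clock 8: out=0, reg = 0x94F1F
clock 9: out=1, reg = 0xCA78F
clock 10: out=1, reg = 0xE53C7
clock 11: out=1, reg = 0xF29E3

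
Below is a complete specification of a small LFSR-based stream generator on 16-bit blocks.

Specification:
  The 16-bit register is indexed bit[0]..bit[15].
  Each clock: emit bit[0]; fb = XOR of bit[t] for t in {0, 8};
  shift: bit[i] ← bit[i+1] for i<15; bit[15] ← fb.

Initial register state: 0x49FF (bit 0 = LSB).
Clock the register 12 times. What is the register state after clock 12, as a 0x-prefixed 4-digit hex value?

0xFB64

reg_0 = 0x49FF
clock 1: out=1, reg = 0x24FF
clock 2: out=1, reg = 0x927F
clock 3: out=1, reg = 0xC93F
clock 4: out=1, reg = 0x649F
clock 5: out=1, reg = 0xB24F
clock 6: out=1, reg = 0xD927
clock 7: out=1, reg = 0x6C93
clock 8: out=1, reg = 0xB649
clock 9: out=1, reg = 0xDB24
clock 10: out=0, reg = 0xED92
clock 11: out=0, reg = 0xF6C9
clock 12: out=1, reg = 0xFB64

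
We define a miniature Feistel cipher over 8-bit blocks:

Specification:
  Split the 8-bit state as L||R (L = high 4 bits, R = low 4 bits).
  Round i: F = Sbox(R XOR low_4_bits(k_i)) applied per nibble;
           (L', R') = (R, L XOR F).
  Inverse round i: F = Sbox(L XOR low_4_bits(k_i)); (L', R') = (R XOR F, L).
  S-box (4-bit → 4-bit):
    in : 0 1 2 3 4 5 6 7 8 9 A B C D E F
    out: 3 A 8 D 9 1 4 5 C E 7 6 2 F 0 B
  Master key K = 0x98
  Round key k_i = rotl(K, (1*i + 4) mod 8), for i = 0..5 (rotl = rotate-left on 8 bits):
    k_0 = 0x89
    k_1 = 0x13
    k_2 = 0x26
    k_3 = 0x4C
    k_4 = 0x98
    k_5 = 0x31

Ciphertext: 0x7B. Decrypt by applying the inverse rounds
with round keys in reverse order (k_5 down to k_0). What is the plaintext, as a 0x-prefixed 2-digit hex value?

s_0 = ciphertext = 0x7B
s_1 = InvRound(s_0, k_5) = 0xF7
s_2 = InvRound(s_1, k_4) = 0x2F
s_3 = InvRound(s_2, k_3) = 0xF2
s_4 = InvRound(s_3, k_2) = 0xCF
s_5 = InvRound(s_4, k_1) = 0x4C
s_6 = InvRound(s_5, k_0) = 0x34

0x34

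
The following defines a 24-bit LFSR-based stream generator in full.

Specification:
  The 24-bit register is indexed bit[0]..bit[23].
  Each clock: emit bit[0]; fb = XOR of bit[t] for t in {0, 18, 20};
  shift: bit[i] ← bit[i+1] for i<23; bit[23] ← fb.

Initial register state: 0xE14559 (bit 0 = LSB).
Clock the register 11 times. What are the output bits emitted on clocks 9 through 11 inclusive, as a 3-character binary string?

reg_0 = 0xE14559
clock 1: out=1, reg = 0xF0A2AC
clock 2: out=0, reg = 0xF85156
clock 3: out=0, reg = 0xFC28AB
clock 4: out=1, reg = 0xFE1455
clock 5: out=1, reg = 0xFF0A2A
clock 6: out=0, reg = 0x7F8515
clock 7: out=1, reg = 0xBFC28A
clock 8: out=0, reg = 0x5FE145
clock 9: out=1, reg = 0xAFF0A2
clock 10: out=0, reg = 0xD7F851
clock 11: out=1, reg = 0xEBFC28

101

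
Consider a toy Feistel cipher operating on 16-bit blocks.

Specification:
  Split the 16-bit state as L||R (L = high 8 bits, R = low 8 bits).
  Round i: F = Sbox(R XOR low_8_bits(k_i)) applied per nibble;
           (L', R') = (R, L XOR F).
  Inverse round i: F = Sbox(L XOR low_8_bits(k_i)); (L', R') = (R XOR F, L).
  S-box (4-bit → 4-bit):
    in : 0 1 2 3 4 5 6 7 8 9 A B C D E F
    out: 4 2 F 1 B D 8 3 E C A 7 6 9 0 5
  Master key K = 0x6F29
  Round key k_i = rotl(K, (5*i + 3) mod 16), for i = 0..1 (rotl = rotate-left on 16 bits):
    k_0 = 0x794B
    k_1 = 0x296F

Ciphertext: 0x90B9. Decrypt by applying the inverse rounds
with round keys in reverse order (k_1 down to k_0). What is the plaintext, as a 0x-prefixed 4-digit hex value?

s_0 = ciphertext = 0x90B9
s_1 = InvRound(s_0, k_1) = 0xEC90
s_2 = InvRound(s_1, k_0) = 0x33EC

0x33EC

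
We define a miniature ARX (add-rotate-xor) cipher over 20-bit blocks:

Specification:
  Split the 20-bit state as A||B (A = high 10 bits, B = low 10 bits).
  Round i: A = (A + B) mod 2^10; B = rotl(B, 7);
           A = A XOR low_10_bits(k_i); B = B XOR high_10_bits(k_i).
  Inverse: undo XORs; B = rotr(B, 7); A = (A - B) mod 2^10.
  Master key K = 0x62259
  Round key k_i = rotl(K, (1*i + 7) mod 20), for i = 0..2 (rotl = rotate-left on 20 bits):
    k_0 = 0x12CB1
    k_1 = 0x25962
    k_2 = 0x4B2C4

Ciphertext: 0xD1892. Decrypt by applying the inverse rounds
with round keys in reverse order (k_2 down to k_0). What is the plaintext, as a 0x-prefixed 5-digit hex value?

0x1930E

s_0 = ciphertext = 0xD1892
s_1 = InvRound(s_0, k_2) = 0xE3DF3
s_2 = InvRound(s_1, k_1) = 0xF0F2A
s_3 = InvRound(s_2, k_0) = 0x1930E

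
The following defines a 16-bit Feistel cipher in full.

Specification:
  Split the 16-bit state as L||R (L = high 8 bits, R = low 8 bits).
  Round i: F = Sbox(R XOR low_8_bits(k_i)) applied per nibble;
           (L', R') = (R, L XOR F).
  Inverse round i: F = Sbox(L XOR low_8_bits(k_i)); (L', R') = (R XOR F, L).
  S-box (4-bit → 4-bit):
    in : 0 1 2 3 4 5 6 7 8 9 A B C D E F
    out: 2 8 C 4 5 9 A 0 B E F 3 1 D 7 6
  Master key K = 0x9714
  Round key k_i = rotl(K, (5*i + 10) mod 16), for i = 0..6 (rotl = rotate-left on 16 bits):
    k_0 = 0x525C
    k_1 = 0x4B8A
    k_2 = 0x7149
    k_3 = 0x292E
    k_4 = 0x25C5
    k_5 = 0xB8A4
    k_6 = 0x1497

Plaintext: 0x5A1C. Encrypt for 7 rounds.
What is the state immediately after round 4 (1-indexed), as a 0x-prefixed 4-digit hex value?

s_0 = plaintext = 0x5A1C
s_1 = Round(s_0, k_0) = 0x1C08
s_2 = Round(s_1, k_1) = 0x08A0
s_3 = Round(s_2, k_2) = 0xA076
s_4 = Round(s_3, k_3) = 0x763B
s_5 = Round(s_4, k_4) = 0x3B11
s_6 = Round(s_5, k_5) = 0x1102
s_7 = Round(s_6, k_6) = 0x02F8

0x763B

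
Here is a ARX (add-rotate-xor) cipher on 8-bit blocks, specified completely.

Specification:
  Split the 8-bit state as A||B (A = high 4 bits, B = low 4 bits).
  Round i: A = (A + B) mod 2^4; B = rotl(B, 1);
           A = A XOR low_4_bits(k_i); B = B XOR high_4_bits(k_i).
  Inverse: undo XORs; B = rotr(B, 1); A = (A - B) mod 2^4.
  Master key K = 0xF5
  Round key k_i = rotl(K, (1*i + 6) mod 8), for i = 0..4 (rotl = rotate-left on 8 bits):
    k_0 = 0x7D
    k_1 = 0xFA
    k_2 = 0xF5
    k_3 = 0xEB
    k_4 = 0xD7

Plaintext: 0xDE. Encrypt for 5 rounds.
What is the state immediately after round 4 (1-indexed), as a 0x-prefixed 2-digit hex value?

0x0B

s_0 = plaintext = 0xDE
s_1 = Round(s_0, k_0) = 0x6A
s_2 = Round(s_1, k_1) = 0xAA
s_3 = Round(s_2, k_2) = 0x1A
s_4 = Round(s_3, k_3) = 0x0B
s_5 = Round(s_4, k_4) = 0xCA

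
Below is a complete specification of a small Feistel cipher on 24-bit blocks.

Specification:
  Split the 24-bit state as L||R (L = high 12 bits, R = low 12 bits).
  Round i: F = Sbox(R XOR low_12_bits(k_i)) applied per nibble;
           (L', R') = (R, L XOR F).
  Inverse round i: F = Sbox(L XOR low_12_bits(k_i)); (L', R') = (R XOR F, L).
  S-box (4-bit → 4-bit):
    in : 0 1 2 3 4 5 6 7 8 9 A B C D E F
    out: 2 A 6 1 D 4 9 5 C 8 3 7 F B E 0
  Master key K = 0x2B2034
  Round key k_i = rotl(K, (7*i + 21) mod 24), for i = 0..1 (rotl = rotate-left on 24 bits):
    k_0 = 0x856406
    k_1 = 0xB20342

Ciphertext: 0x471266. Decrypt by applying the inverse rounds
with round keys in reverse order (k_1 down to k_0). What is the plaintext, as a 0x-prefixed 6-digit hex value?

0x52B777

s_0 = ciphertext = 0x471266
s_1 = InvRound(s_0, k_1) = 0x777471
s_2 = InvRound(s_1, k_0) = 0x52B777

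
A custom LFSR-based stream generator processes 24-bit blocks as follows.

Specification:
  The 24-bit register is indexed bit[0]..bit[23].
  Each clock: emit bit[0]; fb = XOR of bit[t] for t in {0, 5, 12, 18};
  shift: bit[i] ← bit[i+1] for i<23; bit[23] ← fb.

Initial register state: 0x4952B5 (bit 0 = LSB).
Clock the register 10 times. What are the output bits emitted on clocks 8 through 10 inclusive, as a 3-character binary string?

101

reg_0 = 0x4952B5
clock 1: out=1, reg = 0xA4A95A
clock 2: out=0, reg = 0xD254AD
clock 3: out=1, reg = 0xE92A56
clock 4: out=0, reg = 0x74952B
clock 5: out=1, reg = 0x3A4A95
clock 6: out=1, reg = 0x9D254A
clock 7: out=0, reg = 0xCE92A5
clock 8: out=1, reg = 0x674952
clock 9: out=0, reg = 0xB3A4A9
clock 10: out=1, reg = 0x59D254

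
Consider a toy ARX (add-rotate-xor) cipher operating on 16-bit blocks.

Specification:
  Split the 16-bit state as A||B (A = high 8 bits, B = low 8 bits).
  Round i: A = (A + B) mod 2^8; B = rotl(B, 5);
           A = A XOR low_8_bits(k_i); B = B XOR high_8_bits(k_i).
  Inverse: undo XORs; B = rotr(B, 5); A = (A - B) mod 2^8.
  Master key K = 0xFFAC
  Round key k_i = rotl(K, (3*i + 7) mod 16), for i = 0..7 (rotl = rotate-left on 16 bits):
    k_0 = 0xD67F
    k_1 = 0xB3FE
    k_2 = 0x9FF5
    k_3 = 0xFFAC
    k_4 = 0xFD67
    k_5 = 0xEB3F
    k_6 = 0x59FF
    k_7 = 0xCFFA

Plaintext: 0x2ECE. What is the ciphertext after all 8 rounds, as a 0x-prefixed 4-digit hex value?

0x01E1

s_0 = plaintext = 0x2ECE
s_1 = Round(s_0, k_0) = 0x830F
s_2 = Round(s_1, k_1) = 0x6C52
s_3 = Round(s_2, k_2) = 0x4BD5
s_4 = Round(s_3, k_3) = 0x8C45
s_5 = Round(s_4, k_4) = 0xB655
s_6 = Round(s_5, k_5) = 0x3441
s_7 = Round(s_6, k_6) = 0x8A71
s_8 = Round(s_7, k_7) = 0x01E1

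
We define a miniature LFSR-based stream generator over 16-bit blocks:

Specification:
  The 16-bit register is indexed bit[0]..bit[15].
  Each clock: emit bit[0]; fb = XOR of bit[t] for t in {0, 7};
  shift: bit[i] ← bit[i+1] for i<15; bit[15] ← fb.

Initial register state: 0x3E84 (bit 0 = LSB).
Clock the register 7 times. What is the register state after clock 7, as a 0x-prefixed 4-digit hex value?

0xF27D

reg_0 = 0x3E84
clock 1: out=0, reg = 0x9F42
clock 2: out=0, reg = 0x4FA1
clock 3: out=1, reg = 0x27D0
clock 4: out=0, reg = 0x93E8
clock 5: out=0, reg = 0xC9F4
clock 6: out=0, reg = 0xE4FA
clock 7: out=0, reg = 0xF27D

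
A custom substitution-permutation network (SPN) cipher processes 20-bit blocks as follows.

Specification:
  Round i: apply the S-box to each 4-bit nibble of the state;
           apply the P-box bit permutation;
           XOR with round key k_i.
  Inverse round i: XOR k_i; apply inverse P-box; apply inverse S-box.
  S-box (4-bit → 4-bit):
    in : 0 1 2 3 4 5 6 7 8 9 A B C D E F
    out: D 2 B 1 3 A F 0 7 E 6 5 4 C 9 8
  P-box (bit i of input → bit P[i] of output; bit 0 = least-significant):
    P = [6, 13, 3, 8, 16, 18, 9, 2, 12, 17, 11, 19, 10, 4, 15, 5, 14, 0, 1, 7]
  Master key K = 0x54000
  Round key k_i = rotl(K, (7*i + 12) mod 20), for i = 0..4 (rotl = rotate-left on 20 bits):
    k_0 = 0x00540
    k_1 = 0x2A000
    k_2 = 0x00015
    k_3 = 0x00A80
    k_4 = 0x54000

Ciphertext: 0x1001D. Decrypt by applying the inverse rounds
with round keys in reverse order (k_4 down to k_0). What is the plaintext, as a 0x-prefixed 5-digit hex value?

s_0 = ciphertext = 0x1001D
s_1 = InvRound(s_0, k_4) = 0x4175C
s_2 = InvRound(s_1, k_3) = 0xF4B50
s_3 = InvRound(s_2, k_2) = 0x4796E
s_4 = InvRound(s_3, k_1) = 0xBD850
s_5 = InvRound(s_4, k_0) = 0x3863F

0x3863F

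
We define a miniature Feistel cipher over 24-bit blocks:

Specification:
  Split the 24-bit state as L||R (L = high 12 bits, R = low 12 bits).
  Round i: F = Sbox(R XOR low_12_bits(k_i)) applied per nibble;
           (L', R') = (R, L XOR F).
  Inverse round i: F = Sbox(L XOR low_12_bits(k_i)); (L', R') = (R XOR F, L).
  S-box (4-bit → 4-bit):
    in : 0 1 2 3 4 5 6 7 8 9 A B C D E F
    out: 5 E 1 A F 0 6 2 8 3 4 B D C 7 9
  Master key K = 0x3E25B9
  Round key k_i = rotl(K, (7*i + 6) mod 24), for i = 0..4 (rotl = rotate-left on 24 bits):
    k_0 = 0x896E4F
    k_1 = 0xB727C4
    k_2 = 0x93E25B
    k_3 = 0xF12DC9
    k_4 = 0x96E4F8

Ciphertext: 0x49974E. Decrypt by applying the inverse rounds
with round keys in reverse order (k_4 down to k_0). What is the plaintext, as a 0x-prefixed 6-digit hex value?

0xCD00EE

s_0 = ciphertext = 0x49974E
s_1 = InvRound(s_0, k_4) = 0x220499
s_2 = InvRound(s_1, k_3) = 0xDEA220
s_3 = InvRound(s_2, k_2) = 0xB9EDEA
s_4 = InvRound(s_3, k_1) = 0x0EEB9E
s_5 = InvRound(s_4, k_0) = 0xCD00EE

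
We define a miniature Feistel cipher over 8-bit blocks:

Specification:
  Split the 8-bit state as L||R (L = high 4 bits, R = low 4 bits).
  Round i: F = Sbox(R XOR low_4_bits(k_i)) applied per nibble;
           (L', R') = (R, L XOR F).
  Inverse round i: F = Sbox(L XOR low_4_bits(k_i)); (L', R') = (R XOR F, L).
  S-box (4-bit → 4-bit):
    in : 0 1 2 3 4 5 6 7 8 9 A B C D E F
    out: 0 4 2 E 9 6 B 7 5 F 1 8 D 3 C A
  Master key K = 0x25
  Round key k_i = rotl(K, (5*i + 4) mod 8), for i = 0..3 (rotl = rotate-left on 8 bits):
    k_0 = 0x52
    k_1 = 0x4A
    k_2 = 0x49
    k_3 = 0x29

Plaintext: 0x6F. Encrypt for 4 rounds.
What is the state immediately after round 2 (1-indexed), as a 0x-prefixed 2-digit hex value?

s_0 = plaintext = 0x6F
s_1 = Round(s_0, k_0) = 0xF5
s_2 = Round(s_1, k_1) = 0x55
s_3 = Round(s_2, k_2) = 0x58
s_4 = Round(s_3, k_3) = 0x81

0x55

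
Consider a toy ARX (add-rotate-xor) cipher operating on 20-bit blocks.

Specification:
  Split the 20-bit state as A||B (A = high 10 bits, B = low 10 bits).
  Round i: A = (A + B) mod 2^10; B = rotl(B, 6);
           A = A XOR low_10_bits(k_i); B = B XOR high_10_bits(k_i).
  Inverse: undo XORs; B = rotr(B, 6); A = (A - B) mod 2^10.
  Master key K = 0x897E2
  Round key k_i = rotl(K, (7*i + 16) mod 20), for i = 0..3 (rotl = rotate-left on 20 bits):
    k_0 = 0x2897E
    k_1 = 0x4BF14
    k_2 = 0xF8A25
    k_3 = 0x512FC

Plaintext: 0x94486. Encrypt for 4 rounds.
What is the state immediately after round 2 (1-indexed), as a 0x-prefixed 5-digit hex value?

0xF1FBD

s_0 = plaintext = 0x94486
s_1 = Round(s_0, k_0) = 0xEA52A
s_2 = Round(s_1, k_1) = 0xF1FBD
s_3 = Round(s_2, k_2) = 0x68499
s_4 = Round(s_3, k_3) = 0x31B0D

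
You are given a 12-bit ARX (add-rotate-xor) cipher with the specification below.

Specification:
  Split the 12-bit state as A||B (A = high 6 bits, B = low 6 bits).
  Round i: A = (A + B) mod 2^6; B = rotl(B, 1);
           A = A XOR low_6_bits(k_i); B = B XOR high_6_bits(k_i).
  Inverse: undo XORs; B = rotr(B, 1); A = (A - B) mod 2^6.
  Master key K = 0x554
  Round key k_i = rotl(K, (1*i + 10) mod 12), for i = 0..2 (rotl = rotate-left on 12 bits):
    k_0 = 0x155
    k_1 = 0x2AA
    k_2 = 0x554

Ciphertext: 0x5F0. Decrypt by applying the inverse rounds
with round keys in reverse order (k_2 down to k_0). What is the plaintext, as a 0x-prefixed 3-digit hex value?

0x7AC

s_0 = ciphertext = 0x5F0
s_1 = InvRound(s_0, k_2) = 0x472
s_2 = InvRound(s_1, k_1) = 0x7DC
s_3 = InvRound(s_2, k_0) = 0x7AC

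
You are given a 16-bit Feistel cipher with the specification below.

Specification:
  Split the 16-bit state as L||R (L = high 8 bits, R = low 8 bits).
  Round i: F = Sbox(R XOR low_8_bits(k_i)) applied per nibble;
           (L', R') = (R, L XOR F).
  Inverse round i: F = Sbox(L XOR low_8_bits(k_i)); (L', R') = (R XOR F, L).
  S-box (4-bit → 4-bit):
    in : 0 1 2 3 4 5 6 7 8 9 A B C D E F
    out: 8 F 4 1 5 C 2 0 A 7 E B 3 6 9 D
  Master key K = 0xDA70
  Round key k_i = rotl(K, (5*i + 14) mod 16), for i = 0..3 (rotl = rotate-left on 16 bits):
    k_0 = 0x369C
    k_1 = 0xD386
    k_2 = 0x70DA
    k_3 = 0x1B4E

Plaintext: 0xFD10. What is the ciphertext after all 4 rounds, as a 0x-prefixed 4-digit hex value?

s_0 = plaintext = 0xFD10
s_1 = Round(s_0, k_0) = 0x105E
s_2 = Round(s_1, k_1) = 0x5E7A
s_3 = Round(s_2, k_2) = 0x7AB6
s_4 = Round(s_3, k_3) = 0xB6A0

0xB6A0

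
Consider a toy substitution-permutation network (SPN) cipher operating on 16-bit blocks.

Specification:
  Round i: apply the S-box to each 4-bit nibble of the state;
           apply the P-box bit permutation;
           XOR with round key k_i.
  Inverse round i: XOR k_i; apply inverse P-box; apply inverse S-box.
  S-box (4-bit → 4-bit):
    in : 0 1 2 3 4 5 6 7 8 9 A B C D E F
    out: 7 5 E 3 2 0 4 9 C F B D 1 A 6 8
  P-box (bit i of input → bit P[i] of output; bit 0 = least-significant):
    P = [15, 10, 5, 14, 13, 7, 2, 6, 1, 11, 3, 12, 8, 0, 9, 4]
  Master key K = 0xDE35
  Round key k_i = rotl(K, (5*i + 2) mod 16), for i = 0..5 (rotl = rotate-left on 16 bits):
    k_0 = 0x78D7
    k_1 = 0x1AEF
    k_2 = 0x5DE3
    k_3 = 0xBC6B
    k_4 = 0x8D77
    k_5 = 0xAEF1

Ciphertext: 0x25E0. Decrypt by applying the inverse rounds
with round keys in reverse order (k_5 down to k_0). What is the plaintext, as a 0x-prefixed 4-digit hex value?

0x5C5C

s_0 = ciphertext = 0x25E0
s_1 = InvRound(s_0, k_5) = 0x945C
s_2 = InvRound(s_1, k_4) = 0x3956
s_3 = InvRound(s_2, k_3) = 0xA660
s_4 = InvRound(s_3, k_2) = 0x0A37
s_5 = InvRound(s_4, k_1) = 0xF8D5
s_6 = InvRound(s_5, k_0) = 0x5C5C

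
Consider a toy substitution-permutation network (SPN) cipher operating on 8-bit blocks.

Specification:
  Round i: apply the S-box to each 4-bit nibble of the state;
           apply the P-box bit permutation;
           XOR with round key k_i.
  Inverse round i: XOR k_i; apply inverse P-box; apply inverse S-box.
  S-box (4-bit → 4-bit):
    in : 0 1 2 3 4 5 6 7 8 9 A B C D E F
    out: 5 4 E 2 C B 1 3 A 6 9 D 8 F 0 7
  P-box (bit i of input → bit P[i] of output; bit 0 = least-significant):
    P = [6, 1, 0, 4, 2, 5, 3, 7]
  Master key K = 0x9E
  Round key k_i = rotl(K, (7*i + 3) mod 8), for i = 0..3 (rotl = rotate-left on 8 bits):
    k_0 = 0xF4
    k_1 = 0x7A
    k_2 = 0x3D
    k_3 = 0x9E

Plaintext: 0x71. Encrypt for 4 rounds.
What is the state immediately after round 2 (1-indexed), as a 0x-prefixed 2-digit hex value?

0xD7

s_0 = plaintext = 0x71
s_1 = Round(s_0, k_0) = 0xD1
s_2 = Round(s_1, k_1) = 0xD7
s_3 = Round(s_2, k_2) = 0xD3
s_4 = Round(s_3, k_3) = 0x30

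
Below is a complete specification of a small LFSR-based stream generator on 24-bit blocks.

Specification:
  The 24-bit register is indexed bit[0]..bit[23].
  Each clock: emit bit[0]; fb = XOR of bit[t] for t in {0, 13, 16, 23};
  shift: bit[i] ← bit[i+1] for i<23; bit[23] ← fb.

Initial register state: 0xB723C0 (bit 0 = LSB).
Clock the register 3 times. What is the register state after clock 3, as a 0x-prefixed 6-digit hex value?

reg_0 = 0xB723C0
clock 1: out=0, reg = 0xDB91E0
clock 2: out=0, reg = 0x6DC8F0
clock 3: out=0, reg = 0xB6E478

0xB6E478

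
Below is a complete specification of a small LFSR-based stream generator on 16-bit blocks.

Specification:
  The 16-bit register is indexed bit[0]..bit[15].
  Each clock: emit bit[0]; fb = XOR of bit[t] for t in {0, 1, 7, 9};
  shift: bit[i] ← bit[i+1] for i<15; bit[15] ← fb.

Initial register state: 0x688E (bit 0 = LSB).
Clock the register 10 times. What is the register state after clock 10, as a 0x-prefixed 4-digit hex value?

reg_0 = 0x688E
clock 1: out=0, reg = 0x3447
clock 2: out=1, reg = 0x1A23
clock 3: out=1, reg = 0x8D11
clock 4: out=1, reg = 0xC688
clock 5: out=0, reg = 0x6344
clock 6: out=0, reg = 0xB1A2
clock 7: out=0, reg = 0x58D1
clock 8: out=1, reg = 0x2C68
clock 9: out=0, reg = 0x1634
clock 10: out=0, reg = 0x8B1A

0x8B1A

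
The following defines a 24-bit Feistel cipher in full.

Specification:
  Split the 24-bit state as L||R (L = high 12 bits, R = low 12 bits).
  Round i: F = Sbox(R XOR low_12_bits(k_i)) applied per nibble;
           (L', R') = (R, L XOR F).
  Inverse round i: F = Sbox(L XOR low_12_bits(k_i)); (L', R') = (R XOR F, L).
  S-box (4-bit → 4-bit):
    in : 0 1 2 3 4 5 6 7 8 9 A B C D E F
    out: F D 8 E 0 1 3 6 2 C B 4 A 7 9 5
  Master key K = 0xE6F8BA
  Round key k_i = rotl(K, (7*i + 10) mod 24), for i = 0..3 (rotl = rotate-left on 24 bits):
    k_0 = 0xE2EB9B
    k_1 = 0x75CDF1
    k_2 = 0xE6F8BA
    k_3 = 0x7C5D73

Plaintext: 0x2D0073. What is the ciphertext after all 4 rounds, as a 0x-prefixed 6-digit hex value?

s_0 = plaintext = 0x2D0073
s_1 = Round(s_0, k_0) = 0x073642
s_2 = Round(s_1, k_1) = 0x64243D
s_3 = Round(s_2, k_2) = 0x43DC64
s_4 = Round(s_3, k_3) = 0xC649EB

0xC649EB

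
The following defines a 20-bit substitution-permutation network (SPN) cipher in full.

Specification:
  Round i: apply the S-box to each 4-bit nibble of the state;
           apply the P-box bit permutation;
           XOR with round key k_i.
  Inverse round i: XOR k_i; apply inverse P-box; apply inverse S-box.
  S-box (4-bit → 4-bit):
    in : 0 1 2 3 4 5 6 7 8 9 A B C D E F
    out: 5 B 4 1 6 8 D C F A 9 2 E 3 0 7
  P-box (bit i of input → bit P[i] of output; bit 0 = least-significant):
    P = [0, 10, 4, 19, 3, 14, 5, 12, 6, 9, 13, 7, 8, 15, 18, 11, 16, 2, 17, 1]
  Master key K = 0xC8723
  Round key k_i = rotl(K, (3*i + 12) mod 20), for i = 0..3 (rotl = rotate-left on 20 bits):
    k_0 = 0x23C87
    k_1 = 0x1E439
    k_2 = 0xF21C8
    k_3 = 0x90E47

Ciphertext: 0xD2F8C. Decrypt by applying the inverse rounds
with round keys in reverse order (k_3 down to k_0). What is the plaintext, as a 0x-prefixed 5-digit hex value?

s_0 = ciphertext = 0xD2F8C
s_1 = InvRound(s_0, k_3) = 0x50633
s_2 = InvRound(s_1, k_2) = 0x73808
s_3 = InvRound(s_2, k_1) = 0x2CECF
s_4 = InvRound(s_3, k_0) = 0xEBF1E

0xEBF1E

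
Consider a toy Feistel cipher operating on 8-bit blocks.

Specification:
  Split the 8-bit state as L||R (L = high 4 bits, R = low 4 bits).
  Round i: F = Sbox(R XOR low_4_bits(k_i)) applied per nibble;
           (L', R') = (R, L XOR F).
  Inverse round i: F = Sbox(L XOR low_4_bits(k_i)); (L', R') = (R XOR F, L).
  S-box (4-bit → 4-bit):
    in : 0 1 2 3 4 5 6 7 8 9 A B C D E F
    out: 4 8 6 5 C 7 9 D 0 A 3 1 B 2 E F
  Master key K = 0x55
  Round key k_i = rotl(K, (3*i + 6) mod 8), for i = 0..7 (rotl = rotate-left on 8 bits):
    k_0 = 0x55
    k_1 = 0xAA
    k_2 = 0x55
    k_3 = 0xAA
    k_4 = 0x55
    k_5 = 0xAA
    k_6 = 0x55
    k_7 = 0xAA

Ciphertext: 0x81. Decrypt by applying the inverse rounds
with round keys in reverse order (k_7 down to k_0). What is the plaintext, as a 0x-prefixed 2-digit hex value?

s_0 = ciphertext = 0x81
s_1 = InvRound(s_0, k_7) = 0x78
s_2 = InvRound(s_1, k_6) = 0xE7
s_3 = InvRound(s_2, k_5) = 0xBE
s_4 = InvRound(s_3, k_4) = 0x0B
s_5 = InvRound(s_4, k_3) = 0x80
s_6 = InvRound(s_5, k_2) = 0x28
s_7 = InvRound(s_6, k_1) = 0x82
s_8 = InvRound(s_7, k_0) = 0x08

0x08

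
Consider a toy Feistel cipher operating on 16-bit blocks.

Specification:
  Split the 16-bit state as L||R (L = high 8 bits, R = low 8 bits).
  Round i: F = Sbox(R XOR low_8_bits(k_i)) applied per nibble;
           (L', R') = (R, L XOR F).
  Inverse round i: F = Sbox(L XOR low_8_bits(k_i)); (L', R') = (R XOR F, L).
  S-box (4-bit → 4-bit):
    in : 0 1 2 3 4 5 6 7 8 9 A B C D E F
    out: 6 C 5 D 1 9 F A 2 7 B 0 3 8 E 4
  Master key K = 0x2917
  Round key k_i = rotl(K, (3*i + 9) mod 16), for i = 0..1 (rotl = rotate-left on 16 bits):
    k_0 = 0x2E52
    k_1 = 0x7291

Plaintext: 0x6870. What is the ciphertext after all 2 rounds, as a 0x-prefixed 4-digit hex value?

0x3DC3

s_0 = plaintext = 0x6870
s_1 = Round(s_0, k_0) = 0x703D
s_2 = Round(s_1, k_1) = 0x3DC3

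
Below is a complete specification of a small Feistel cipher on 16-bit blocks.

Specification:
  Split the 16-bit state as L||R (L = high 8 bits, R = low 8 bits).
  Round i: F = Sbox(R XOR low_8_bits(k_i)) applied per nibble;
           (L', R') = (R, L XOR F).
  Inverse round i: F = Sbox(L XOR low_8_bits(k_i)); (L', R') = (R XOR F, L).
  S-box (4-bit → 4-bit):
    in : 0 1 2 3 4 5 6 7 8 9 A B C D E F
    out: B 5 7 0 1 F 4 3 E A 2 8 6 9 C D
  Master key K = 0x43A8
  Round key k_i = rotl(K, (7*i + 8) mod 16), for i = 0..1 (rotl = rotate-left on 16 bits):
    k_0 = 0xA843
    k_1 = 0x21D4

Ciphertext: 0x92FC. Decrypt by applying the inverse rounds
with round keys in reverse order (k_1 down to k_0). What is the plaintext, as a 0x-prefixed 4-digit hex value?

s_0 = ciphertext = 0x92FC
s_1 = InvRound(s_0, k_1) = 0xE892
s_2 = InvRound(s_1, k_0) = 0xBAE8

0xBAE8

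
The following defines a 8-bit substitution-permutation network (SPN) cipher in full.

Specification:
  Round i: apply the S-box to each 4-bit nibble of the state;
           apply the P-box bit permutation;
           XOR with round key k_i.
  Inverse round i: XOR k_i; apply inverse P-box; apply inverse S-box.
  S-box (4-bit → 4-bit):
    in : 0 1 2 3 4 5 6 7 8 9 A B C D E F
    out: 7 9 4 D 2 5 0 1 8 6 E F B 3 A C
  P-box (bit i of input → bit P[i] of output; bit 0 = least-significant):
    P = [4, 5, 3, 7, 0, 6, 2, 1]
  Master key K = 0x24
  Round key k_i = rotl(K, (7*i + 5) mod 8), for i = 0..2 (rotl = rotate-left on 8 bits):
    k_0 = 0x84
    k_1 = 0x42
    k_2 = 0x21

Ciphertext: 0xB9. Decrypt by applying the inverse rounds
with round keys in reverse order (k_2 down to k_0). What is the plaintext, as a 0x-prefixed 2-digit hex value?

0x4C

s_0 = ciphertext = 0xB9
s_1 = InvRound(s_0, k_2) = 0x63
s_2 = InvRound(s_1, k_1) = 0x74
s_3 = InvRound(s_2, k_0) = 0x4C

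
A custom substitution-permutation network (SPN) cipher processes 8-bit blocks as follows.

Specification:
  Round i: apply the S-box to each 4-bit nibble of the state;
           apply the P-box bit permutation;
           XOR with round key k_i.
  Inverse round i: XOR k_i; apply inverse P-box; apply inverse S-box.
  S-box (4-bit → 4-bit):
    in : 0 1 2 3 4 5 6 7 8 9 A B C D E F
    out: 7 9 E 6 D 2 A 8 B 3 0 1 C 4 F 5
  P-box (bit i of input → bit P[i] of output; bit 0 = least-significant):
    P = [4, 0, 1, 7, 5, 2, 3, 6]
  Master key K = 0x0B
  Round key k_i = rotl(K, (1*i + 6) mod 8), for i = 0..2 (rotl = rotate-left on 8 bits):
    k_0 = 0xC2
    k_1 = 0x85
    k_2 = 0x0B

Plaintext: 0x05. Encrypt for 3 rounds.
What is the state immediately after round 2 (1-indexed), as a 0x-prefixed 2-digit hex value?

0xFB

s_0 = plaintext = 0x05
s_1 = Round(s_0, k_0) = 0xEF
s_2 = Round(s_1, k_1) = 0xFB
s_3 = Round(s_2, k_2) = 0x33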